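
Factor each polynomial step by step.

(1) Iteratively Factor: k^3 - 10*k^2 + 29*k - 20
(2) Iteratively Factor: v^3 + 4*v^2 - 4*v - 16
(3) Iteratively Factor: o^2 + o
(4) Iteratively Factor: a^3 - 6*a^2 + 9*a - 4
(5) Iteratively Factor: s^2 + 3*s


(1) = (k - 1)*(k^2 - 9*k + 20) = (k - 5)*(k - 1)*(k - 4)
(2) = (v + 4)*(v^2 - 4) = (v + 2)*(v + 4)*(v - 2)
(3) = (o + 1)*(o)
(4) = (a - 1)*(a^2 - 5*a + 4) = (a - 4)*(a - 1)*(a - 1)
(5) = (s)*(s + 3)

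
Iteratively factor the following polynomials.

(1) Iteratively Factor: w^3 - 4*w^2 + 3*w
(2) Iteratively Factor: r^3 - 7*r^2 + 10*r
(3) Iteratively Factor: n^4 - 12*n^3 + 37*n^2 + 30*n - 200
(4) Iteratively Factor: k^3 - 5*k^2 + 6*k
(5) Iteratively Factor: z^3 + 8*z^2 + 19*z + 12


(1) = (w)*(w^2 - 4*w + 3) = w*(w - 3)*(w - 1)
(2) = (r - 2)*(r^2 - 5*r) = (r - 5)*(r - 2)*(r)
(3) = (n - 5)*(n^3 - 7*n^2 + 2*n + 40) = (n - 5)*(n - 4)*(n^2 - 3*n - 10) = (n - 5)*(n - 4)*(n + 2)*(n - 5)
(4) = (k)*(k^2 - 5*k + 6) = k*(k - 3)*(k - 2)
(5) = (z + 4)*(z^2 + 4*z + 3) = (z + 3)*(z + 4)*(z + 1)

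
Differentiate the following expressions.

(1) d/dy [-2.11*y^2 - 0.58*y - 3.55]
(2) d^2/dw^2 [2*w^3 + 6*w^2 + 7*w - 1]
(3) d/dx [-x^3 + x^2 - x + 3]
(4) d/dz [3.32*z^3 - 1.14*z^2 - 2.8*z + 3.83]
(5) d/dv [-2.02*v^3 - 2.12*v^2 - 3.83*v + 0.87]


(1) = -4.22*y - 0.58
(2) = 12*w + 12
(3) = -3*x^2 + 2*x - 1
(4) = 9.96*z^2 - 2.28*z - 2.8
(5) = -6.06*v^2 - 4.24*v - 3.83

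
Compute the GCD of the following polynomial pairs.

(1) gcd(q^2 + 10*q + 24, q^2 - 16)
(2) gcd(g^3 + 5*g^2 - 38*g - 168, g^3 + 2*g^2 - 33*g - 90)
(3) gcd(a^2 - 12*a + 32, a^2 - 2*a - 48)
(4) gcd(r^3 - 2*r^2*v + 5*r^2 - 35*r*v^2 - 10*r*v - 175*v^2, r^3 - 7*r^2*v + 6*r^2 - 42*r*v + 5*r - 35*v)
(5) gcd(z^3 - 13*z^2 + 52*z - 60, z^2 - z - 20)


(1) = q + 4
(2) = g - 6
(3) = a - 8
(4) = gcd((r + 5)*(r - 7*v)*(r + 5*v), (r + 1)*(r + 5)*(r - 7*v)) = r^2 - 7*r*v + 5*r - 35*v
(5) = z - 5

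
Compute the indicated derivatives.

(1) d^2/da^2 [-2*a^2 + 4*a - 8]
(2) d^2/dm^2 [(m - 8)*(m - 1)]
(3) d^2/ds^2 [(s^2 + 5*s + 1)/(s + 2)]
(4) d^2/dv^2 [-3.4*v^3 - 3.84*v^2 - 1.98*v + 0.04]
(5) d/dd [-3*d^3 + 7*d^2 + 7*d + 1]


(1) = -4
(2) = 2
(3) = -10/(s^3 + 6*s^2 + 12*s + 8)
(4) = -20.4*v - 7.68
(5) = -9*d^2 + 14*d + 7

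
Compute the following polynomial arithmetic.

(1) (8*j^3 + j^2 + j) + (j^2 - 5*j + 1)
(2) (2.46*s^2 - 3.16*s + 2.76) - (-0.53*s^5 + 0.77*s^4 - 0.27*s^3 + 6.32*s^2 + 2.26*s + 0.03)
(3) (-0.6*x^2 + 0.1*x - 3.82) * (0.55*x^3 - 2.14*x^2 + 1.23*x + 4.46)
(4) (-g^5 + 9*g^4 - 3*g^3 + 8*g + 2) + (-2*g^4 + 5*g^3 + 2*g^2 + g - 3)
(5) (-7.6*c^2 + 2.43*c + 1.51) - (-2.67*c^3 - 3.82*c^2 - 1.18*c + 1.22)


(1) = 8*j^3 + 2*j^2 - 4*j + 1
(2) = 0.53*s^5 - 0.77*s^4 + 0.27*s^3 - 3.86*s^2 - 5.42*s + 2.73
(3) = -0.33*x^5 + 1.339*x^4 - 3.053*x^3 + 5.6218*x^2 - 4.2526*x - 17.0372
(4) = -g^5 + 7*g^4 + 2*g^3 + 2*g^2 + 9*g - 1
(5) = 2.67*c^3 - 3.78*c^2 + 3.61*c + 0.29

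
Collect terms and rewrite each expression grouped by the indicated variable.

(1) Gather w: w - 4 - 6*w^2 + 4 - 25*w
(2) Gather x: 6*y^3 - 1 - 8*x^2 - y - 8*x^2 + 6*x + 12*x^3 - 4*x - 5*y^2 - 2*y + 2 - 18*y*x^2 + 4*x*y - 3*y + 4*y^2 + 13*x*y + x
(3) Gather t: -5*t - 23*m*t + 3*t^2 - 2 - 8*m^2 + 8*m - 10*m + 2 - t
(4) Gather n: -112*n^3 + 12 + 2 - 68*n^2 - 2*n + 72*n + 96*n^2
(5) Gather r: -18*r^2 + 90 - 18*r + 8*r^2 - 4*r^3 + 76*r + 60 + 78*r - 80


(1) = -6*w^2 - 24*w
(2) = 12*x^3 + x^2*(-18*y - 16) + x*(17*y + 3) + 6*y^3 - y^2 - 6*y + 1
(3) = -8*m^2 - 2*m + 3*t^2 + t*(-23*m - 6)
(4) = -112*n^3 + 28*n^2 + 70*n + 14
(5) = -4*r^3 - 10*r^2 + 136*r + 70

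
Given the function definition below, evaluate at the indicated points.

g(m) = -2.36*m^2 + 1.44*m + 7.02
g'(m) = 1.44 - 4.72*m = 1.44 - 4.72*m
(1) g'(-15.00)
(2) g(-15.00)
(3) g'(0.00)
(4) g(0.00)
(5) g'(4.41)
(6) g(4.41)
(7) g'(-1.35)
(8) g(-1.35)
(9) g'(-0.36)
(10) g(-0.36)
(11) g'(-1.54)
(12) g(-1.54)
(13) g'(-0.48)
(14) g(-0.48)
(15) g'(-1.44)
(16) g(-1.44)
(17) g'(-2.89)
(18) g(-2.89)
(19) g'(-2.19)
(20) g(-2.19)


(1) = 72.24
(2) = -545.58
(3) = 1.44
(4) = 7.02
(5) = -19.38
(6) = -32.53
(7) = 7.81
(8) = 0.77
(9) = 3.14
(10) = 6.20
(11) = 8.71
(12) = -0.79
(13) = 3.71
(14) = 5.79
(15) = 8.24
(16) = 0.05
(17) = 15.08
(18) = -16.85
(19) = 11.78
(20) = -7.45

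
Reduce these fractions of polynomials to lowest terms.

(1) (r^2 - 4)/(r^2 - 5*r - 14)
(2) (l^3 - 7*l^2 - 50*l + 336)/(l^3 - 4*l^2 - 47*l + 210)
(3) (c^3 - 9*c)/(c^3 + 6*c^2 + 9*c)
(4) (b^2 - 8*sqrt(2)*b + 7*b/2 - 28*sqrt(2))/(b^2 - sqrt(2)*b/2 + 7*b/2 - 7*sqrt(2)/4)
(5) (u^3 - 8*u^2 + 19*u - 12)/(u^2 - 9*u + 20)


(1) = (r - 2)/(r - 7)
(2) = (l - 8)/(l - 5)
(3) = (c - 3)/(c + 3)
(4) = (8*b - 64*sqrt(2))/(8*b - 4*sqrt(2))
(5) = (u^2 - 4*u + 3)/(u - 5)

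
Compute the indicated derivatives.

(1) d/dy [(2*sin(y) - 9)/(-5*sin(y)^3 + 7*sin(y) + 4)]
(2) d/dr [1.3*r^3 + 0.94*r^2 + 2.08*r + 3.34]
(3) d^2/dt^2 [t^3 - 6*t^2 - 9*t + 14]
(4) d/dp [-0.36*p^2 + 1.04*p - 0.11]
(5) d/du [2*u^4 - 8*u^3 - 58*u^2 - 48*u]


(1) = (20*sin(y)^3 - 135*sin(y)^2 + 71)*cos(y)/(-5*sin(y)^3 + 7*sin(y) + 4)^2
(2) = 3.9*r^2 + 1.88*r + 2.08
(3) = 6*t - 12
(4) = 1.04 - 0.72*p
(5) = 8*u^3 - 24*u^2 - 116*u - 48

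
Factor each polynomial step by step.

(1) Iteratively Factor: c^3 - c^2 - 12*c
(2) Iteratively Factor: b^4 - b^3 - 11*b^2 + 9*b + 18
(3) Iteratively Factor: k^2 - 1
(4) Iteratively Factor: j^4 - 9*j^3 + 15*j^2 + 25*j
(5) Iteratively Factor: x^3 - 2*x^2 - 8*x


(1) = (c + 3)*(c^2 - 4*c) = c*(c + 3)*(c - 4)
(2) = (b - 3)*(b^3 + 2*b^2 - 5*b - 6) = (b - 3)*(b + 3)*(b^2 - b - 2) = (b - 3)*(b - 2)*(b + 3)*(b + 1)
(3) = (k - 1)*(k + 1)
(4) = (j - 5)*(j^3 - 4*j^2 - 5*j) = (j - 5)^2*(j^2 + j) = (j - 5)^2*(j + 1)*(j)
(5) = (x)*(x^2 - 2*x - 8) = x*(x - 4)*(x + 2)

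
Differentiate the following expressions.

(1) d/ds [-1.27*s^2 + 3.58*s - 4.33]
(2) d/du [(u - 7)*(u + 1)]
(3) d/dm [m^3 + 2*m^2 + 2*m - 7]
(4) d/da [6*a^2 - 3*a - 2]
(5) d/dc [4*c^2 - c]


(1) = 3.58 - 2.54*s
(2) = 2*u - 6
(3) = 3*m^2 + 4*m + 2
(4) = 12*a - 3
(5) = 8*c - 1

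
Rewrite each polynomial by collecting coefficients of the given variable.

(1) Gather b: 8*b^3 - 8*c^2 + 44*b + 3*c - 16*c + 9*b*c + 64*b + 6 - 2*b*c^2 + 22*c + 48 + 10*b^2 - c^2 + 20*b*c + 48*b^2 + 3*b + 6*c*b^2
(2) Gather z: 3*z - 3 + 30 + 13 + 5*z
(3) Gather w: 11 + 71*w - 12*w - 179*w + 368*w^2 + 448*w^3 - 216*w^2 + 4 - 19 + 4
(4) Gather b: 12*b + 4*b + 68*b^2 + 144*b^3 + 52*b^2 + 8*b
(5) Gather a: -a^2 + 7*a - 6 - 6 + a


(1) = 8*b^3 + b^2*(6*c + 58) + b*(-2*c^2 + 29*c + 111) - 9*c^2 + 9*c + 54
(2) = 8*z + 40
(3) = 448*w^3 + 152*w^2 - 120*w
(4) = 144*b^3 + 120*b^2 + 24*b
(5) = -a^2 + 8*a - 12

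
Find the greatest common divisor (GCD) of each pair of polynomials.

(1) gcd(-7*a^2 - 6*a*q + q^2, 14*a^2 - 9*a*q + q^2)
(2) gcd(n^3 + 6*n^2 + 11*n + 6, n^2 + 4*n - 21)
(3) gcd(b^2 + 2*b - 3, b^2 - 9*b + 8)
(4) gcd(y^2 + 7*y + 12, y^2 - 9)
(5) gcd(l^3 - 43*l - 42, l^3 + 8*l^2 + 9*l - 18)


(1) = -7*a + q
(2) = gcd((n + 1)*(n + 2)*(n + 3), (n - 3)*(n + 7)) = 1
(3) = gcd((b - 1)*(b + 3), (b - 8)*(b - 1)) = b - 1
(4) = y + 3
(5) = l + 6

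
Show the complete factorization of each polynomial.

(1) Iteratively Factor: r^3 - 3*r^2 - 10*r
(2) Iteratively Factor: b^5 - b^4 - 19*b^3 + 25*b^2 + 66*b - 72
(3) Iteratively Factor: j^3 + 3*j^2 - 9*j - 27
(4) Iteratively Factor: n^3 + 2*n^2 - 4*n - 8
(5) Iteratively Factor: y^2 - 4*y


(1) = (r)*(r^2 - 3*r - 10) = r*(r + 2)*(r - 5)
(2) = (b - 3)*(b^4 + 2*b^3 - 13*b^2 - 14*b + 24) = (b - 3)^2*(b^3 + 5*b^2 + 2*b - 8) = (b - 3)^2*(b + 4)*(b^2 + b - 2) = (b - 3)^2*(b + 2)*(b + 4)*(b - 1)
(3) = (j + 3)*(j^2 - 9) = (j + 3)^2*(j - 3)
(4) = (n + 2)*(n^2 - 4) = (n - 2)*(n + 2)*(n + 2)
(5) = (y)*(y - 4)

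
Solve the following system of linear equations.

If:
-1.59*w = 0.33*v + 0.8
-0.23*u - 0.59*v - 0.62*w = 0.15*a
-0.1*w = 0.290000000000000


Then:
a = -1.53333333333333*u - 33.4373737373737
v = 11.55
w = -2.90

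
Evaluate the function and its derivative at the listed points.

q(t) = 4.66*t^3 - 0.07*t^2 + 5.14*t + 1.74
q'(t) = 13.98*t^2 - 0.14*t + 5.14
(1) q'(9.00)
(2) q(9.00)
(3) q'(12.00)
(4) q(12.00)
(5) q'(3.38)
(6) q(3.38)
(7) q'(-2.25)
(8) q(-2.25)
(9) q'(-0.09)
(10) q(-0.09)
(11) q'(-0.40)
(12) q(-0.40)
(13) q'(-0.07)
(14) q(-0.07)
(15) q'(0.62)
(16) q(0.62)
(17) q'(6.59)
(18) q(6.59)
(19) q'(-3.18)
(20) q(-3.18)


(1) = 1136.26
(2) = 3439.47
(3) = 2016.58
(4) = 8105.82
(5) = 164.38
(6) = 198.26
(7) = 76.23
(8) = -63.26
(9) = 5.27
(10) = 1.27
(11) = 7.43
(12) = -0.63
(13) = 5.22
(14) = 1.38
(15) = 10.43
(16) = 6.01
(17) = 611.34
(18) = 1366.22
(19) = 146.96
(20) = -165.17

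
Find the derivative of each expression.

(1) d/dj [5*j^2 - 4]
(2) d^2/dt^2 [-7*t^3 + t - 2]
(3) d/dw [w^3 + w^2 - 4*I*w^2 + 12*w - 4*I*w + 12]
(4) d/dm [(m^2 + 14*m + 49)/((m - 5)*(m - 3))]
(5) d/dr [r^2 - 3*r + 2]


(1) = 10*j
(2) = -42*t
(3) = 3*w^2 + w*(2 - 8*I) + 12 - 4*I
(4) = 2*(-11*m^2 - 34*m + 301)/(m^4 - 16*m^3 + 94*m^2 - 240*m + 225)
(5) = 2*r - 3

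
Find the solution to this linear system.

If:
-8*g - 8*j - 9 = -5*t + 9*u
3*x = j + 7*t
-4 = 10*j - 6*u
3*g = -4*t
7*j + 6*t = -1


Then:
g = -328/743
j = -317/743
t = 246/743
u = -33/743
x = 1405/2229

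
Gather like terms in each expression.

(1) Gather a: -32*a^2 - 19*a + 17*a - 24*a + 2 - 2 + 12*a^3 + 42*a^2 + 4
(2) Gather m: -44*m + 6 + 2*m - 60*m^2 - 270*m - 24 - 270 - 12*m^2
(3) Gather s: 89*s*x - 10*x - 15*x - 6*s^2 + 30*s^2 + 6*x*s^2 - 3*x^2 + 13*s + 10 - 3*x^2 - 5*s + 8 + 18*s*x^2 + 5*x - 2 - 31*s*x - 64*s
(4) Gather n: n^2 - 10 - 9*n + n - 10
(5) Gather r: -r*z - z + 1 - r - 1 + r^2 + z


(1) = 12*a^3 + 10*a^2 - 26*a + 4
(2) = -72*m^2 - 312*m - 288
(3) = s^2*(6*x + 24) + s*(18*x^2 + 58*x - 56) - 6*x^2 - 20*x + 16
(4) = n^2 - 8*n - 20
(5) = r^2 + r*(-z - 1)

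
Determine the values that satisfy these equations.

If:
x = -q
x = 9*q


Then:
q = 0
x = 0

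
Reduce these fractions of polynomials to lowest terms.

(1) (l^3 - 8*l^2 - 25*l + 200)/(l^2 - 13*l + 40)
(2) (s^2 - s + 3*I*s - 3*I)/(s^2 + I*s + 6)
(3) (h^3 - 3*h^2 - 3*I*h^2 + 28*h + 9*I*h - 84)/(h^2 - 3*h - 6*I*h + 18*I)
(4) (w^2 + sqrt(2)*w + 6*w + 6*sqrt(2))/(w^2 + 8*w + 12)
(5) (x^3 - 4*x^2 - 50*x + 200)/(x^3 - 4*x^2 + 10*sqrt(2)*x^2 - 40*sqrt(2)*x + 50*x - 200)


(1) = l + 5
(2) = (s - 1)/(s - 2*I)
(3) = (h^2 - 3*I*h + 28)/(h - 6*I)
(4) = (w + sqrt(2))/(w + 2)
(5) = (x - 5*sqrt(2))/(x + 5*sqrt(2))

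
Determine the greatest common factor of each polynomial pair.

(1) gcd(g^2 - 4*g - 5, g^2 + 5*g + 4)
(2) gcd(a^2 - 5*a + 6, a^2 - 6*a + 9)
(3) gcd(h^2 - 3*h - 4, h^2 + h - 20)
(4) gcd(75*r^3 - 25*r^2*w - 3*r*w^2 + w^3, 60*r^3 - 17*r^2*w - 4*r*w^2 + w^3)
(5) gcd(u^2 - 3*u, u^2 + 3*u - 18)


(1) = g + 1
(2) = gcd((a - 3)*(a - 2), (a - 3)^2) = a - 3
(3) = h - 4
(4) = 15*r^2 - 8*r*w + w^2
(5) = u - 3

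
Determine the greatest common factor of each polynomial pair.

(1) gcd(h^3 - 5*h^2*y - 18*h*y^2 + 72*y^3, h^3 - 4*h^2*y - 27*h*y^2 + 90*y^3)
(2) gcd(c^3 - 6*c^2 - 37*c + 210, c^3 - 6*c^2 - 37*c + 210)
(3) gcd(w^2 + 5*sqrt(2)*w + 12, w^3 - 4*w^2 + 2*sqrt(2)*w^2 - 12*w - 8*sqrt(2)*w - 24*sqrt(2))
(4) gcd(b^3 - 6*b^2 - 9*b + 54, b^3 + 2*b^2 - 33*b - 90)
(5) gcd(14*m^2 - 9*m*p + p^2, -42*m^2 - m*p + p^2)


(1) = h^2 - 9*h*y + 18*y^2
(2) = c^3 - 6*c^2 - 37*c + 210
(3) = w + 2*sqrt(2)
(4) = gcd((b - 6)*(b - 3)*(b + 3), (b - 6)*(b + 3)*(b + 5)) = b^2 - 3*b - 18
(5) = -7*m + p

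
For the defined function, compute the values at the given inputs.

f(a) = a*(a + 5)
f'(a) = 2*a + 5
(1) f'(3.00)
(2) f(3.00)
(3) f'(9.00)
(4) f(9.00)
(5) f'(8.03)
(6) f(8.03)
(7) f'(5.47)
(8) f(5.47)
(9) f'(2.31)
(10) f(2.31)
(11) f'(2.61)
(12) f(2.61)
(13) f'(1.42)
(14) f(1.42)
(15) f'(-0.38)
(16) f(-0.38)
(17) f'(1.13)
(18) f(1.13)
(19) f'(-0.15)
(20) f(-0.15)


(1) = 11.00
(2) = 24.00
(3) = 23.00
(4) = 126.00
(5) = 21.06
(6) = 104.63
(7) = 15.94
(8) = 57.27
(9) = 9.62
(10) = 16.89
(11) = 10.22
(12) = 19.86
(13) = 7.84
(14) = 9.12
(15) = 4.24
(16) = -1.76
(17) = 7.26
(18) = 6.93
(19) = 4.70
(20) = -0.73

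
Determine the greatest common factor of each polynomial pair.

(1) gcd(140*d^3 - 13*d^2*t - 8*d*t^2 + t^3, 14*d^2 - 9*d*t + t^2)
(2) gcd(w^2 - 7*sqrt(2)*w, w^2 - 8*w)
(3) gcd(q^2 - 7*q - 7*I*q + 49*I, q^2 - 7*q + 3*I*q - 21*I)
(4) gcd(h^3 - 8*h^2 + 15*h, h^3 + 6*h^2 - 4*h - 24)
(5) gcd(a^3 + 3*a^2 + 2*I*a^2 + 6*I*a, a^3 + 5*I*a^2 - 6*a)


(1) = -7*d + t
(2) = gcd(w*(w - 7*sqrt(2)), w*(w - 8)) = w
(3) = gcd((q - 7)*(q - 7*I), (q - 7)*(q + 3*I)) = q - 7
(4) = gcd(h*(h - 5)*(h - 3), (h - 2)*(h + 2)*(h + 6)) = 1
(5) = gcd(a*(a + 3)*(a + 2*I), a*(a + 2*I)*(a + 3*I)) = a^2 + 2*I*a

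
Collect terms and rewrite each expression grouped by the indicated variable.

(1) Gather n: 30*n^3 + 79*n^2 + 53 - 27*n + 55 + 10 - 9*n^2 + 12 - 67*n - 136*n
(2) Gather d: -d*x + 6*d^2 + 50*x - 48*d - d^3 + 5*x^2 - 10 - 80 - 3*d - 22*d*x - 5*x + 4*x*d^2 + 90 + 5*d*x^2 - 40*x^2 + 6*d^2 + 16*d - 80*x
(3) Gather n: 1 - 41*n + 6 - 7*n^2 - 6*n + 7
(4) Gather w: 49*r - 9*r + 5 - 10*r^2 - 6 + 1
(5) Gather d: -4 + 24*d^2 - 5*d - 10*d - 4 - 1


(1) = 30*n^3 + 70*n^2 - 230*n + 130
(2) = -d^3 + d^2*(4*x + 12) + d*(5*x^2 - 23*x - 35) - 35*x^2 - 35*x
(3) = -7*n^2 - 47*n + 14
(4) = -10*r^2 + 40*r
(5) = 24*d^2 - 15*d - 9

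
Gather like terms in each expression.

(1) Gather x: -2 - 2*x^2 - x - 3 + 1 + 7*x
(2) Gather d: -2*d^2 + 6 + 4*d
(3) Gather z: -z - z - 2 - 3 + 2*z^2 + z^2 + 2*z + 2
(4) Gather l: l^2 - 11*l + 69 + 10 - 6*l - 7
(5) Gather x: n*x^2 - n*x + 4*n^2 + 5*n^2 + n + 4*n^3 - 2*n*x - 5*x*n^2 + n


(1) = -2*x^2 + 6*x - 4
(2) = -2*d^2 + 4*d + 6
(3) = 3*z^2 - 3
(4) = l^2 - 17*l + 72
(5) = 4*n^3 + 9*n^2 + n*x^2 + 2*n + x*(-5*n^2 - 3*n)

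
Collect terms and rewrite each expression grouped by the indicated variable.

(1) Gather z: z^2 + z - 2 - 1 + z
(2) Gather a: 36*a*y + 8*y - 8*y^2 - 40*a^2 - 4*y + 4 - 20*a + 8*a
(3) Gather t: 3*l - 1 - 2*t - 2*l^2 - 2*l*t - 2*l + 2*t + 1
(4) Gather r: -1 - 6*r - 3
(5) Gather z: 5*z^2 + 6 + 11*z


(1) = z^2 + 2*z - 3
(2) = -40*a^2 + a*(36*y - 12) - 8*y^2 + 4*y + 4
(3) = -2*l^2 - 2*l*t + l
(4) = -6*r - 4
(5) = 5*z^2 + 11*z + 6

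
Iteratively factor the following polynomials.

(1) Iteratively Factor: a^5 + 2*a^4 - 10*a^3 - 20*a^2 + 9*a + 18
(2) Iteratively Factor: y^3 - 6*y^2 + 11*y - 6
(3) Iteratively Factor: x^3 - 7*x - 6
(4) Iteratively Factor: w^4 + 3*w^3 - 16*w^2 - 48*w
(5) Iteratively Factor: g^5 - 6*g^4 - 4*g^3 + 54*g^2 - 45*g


(1) = (a + 1)*(a^4 + a^3 - 11*a^2 - 9*a + 18) = (a + 1)*(a + 2)*(a^3 - a^2 - 9*a + 9) = (a + 1)*(a + 2)*(a + 3)*(a^2 - 4*a + 3) = (a - 3)*(a + 1)*(a + 2)*(a + 3)*(a - 1)
(2) = (y - 2)*(y^2 - 4*y + 3) = (y - 2)*(y - 1)*(y - 3)
(3) = (x + 1)*(x^2 - x - 6) = (x + 1)*(x + 2)*(x - 3)
(4) = (w - 4)*(w^3 + 7*w^2 + 12*w) = w*(w - 4)*(w^2 + 7*w + 12) = w*(w - 4)*(w + 4)*(w + 3)
(5) = (g - 3)*(g^4 - 3*g^3 - 13*g^2 + 15*g) = g*(g - 3)*(g^3 - 3*g^2 - 13*g + 15) = g*(g - 5)*(g - 3)*(g^2 + 2*g - 3) = g*(g - 5)*(g - 3)*(g + 3)*(g - 1)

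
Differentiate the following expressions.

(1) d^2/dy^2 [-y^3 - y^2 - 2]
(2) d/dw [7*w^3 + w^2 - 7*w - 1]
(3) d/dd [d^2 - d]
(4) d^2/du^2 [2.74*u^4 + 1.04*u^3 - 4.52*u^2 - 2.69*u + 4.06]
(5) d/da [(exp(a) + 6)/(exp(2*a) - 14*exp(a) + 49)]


(1) = -6*y - 2
(2) = 21*w^2 + 2*w - 7
(3) = 2*d - 1
(4) = 32.88*u^2 + 6.24*u - 9.04
(5) = (-exp(a) - 19)*exp(a)/(exp(3*a) - 21*exp(2*a) + 147*exp(a) - 343)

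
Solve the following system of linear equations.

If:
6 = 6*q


Then:
q = 1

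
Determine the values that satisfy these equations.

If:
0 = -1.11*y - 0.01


Then:
y = -0.01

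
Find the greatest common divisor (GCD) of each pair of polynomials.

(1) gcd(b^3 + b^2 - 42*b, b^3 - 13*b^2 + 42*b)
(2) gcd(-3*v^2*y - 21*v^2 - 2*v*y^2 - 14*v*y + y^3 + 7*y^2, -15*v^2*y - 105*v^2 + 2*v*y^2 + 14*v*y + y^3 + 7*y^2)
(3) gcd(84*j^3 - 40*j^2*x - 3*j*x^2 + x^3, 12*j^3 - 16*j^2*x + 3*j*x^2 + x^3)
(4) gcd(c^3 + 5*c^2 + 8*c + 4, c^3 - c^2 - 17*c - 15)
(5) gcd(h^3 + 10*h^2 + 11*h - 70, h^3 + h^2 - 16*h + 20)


(1) = b^2 - 6*b
(2) = gcd((-3*v + y)*(v + y)*(y + 7), (-3*v + y)*(5*v + y)*(y + 7)) = -3*v*y - 21*v + y^2 + 7*y
(3) = -12*j^2 + 4*j*x + x^2
(4) = c + 1
(5) = gcd((h - 2)*(h + 5)*(h + 7), (h - 2)^2*(h + 5)) = h^2 + 3*h - 10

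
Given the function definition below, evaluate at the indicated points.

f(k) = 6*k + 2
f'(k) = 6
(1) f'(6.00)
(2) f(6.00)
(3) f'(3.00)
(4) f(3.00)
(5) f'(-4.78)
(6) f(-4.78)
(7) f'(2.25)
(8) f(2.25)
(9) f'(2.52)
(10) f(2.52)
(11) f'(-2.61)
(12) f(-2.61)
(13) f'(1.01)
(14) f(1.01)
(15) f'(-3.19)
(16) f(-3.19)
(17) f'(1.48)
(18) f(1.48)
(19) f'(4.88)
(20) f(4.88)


(1) = 6.00
(2) = 38.00
(3) = 6.00
(4) = 20.00
(5) = 6.00
(6) = -26.68
(7) = 6.00
(8) = 15.50
(9) = 6.00
(10) = 17.12
(11) = 6.00
(12) = -13.66
(13) = 6.00
(14) = 8.06
(15) = 6.00
(16) = -17.14
(17) = 6.00
(18) = 10.88
(19) = 6.00
(20) = 31.28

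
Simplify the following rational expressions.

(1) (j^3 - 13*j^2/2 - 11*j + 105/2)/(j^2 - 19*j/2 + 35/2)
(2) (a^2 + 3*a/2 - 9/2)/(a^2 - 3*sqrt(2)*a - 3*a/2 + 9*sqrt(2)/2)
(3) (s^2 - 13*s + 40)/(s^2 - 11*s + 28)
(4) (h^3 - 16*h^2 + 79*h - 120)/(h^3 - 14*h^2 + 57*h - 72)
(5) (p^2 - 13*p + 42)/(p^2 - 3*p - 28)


(1) = j + 3
(2) = (4*a + 12)/(4*a - 12*sqrt(2))
(3) = (s^2 - 13*s + 40)/(s^2 - 11*s + 28)
(4) = (h - 5)/(h - 3)
(5) = (p - 6)/(p + 4)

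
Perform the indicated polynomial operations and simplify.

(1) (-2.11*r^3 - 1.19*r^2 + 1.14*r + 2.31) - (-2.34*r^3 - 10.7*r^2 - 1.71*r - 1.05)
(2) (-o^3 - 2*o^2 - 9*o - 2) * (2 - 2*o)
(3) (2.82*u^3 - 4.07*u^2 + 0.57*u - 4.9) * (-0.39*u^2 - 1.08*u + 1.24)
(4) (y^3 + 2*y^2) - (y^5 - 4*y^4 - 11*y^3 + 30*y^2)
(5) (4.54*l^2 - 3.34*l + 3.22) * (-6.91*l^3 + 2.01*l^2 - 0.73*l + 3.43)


(1) = 0.23*r^3 + 9.51*r^2 + 2.85*r + 3.36
(2) = 2*o^4 + 2*o^3 + 14*o^2 - 14*o - 4
(3) = -1.0998*u^5 - 1.4583*u^4 + 7.6701*u^3 - 3.7514*u^2 + 5.9988*u - 6.076
(4) = -y^5 + 4*y^4 + 12*y^3 - 28*y^2
(5) = -31.3714*l^5 + 32.2048*l^4 - 32.2778*l^3 + 24.4826*l^2 - 13.8068*l + 11.0446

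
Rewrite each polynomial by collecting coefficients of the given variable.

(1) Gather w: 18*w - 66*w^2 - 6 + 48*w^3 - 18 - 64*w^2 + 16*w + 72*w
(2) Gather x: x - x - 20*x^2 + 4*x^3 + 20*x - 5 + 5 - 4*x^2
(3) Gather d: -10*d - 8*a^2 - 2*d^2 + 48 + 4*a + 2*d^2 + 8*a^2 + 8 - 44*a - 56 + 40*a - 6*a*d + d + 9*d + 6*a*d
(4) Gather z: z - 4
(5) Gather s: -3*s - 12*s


(1) = 48*w^3 - 130*w^2 + 106*w - 24
(2) = 4*x^3 - 24*x^2 + 20*x
(3) = 0
(4) = z - 4
(5) = -15*s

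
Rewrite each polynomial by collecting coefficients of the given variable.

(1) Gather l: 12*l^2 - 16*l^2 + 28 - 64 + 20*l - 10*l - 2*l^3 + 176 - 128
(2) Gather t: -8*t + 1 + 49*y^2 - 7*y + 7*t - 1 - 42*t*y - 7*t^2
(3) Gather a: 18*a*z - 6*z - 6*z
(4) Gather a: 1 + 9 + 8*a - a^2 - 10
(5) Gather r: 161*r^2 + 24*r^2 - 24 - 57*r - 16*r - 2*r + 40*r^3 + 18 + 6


(1) = -2*l^3 - 4*l^2 + 10*l + 12
(2) = -7*t^2 + t*(-42*y - 1) + 49*y^2 - 7*y
(3) = 18*a*z - 12*z
(4) = -a^2 + 8*a
(5) = 40*r^3 + 185*r^2 - 75*r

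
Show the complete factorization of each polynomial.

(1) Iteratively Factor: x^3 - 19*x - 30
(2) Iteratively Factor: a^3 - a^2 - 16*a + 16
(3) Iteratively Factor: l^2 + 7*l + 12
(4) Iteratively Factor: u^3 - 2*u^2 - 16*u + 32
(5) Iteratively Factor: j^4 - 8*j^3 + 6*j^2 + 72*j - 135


(1) = (x + 3)*(x^2 - 3*x - 10) = (x + 2)*(x + 3)*(x - 5)
(2) = (a + 4)*(a^2 - 5*a + 4) = (a - 4)*(a + 4)*(a - 1)
(3) = (l + 3)*(l + 4)
(4) = (u - 4)*(u^2 + 2*u - 8) = (u - 4)*(u + 4)*(u - 2)
(5) = (j + 3)*(j^3 - 11*j^2 + 39*j - 45) = (j - 3)*(j + 3)*(j^2 - 8*j + 15) = (j - 3)^2*(j + 3)*(j - 5)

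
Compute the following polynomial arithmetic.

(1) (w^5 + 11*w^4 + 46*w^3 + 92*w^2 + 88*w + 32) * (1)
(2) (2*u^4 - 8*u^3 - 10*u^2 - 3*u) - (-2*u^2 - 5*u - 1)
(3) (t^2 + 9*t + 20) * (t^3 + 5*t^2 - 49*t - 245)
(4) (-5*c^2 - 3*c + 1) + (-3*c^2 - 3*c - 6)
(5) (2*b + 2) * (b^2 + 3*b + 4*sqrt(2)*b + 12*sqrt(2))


(1) = w^5 + 11*w^4 + 46*w^3 + 92*w^2 + 88*w + 32
(2) = 2*u^4 - 8*u^3 - 8*u^2 + 2*u + 1
(3) = t^5 + 14*t^4 + 16*t^3 - 586*t^2 - 3185*t - 4900
(4) = -8*c^2 - 6*c - 5
(5) = 2*b^3 + 8*b^2 + 8*sqrt(2)*b^2 + 6*b + 32*sqrt(2)*b + 24*sqrt(2)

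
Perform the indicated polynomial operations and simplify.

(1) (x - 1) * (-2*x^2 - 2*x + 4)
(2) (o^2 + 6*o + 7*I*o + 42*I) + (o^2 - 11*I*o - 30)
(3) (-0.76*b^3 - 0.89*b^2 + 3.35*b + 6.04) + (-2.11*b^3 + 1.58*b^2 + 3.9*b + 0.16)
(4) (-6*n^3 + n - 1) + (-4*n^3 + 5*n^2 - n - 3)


(1) = -2*x^3 + 6*x - 4
(2) = 2*o^2 + 6*o - 4*I*o - 30 + 42*I
(3) = -2.87*b^3 + 0.69*b^2 + 7.25*b + 6.2
(4) = -10*n^3 + 5*n^2 - 4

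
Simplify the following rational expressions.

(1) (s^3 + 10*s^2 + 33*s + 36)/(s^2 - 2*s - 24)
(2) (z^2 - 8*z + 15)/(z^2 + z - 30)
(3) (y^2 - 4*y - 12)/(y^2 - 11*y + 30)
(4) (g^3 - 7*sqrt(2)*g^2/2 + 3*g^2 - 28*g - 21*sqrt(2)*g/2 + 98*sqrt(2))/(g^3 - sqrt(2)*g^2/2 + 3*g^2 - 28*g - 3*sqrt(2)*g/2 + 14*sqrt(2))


(1) = (s^2 + 6*s + 9)/(s - 6)
(2) = (z - 3)/(z + 6)
(3) = (y + 2)/(y - 5)
(4) = (4*g - 14*sqrt(2))/(4*g - 2*sqrt(2))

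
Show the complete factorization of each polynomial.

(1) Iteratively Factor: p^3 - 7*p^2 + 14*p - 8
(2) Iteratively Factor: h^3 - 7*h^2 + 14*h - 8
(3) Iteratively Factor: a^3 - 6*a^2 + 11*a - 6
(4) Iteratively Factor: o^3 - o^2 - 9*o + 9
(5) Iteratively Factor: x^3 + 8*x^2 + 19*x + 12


(1) = (p - 1)*(p^2 - 6*p + 8) = (p - 4)*(p - 1)*(p - 2)
(2) = (h - 1)*(h^2 - 6*h + 8) = (h - 2)*(h - 1)*(h - 4)
(3) = (a - 1)*(a^2 - 5*a + 6) = (a - 2)*(a - 1)*(a - 3)
(4) = (o - 1)*(o^2 - 9) = (o - 3)*(o - 1)*(o + 3)
(5) = (x + 4)*(x^2 + 4*x + 3) = (x + 1)*(x + 4)*(x + 3)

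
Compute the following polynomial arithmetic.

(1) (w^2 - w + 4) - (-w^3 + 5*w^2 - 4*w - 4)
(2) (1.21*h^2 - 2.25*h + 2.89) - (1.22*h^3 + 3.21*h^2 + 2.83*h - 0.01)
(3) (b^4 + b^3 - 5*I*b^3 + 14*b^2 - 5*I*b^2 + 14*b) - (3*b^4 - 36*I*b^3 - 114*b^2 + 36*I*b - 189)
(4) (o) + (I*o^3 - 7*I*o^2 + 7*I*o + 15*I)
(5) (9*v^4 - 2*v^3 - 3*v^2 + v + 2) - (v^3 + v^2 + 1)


(1) = w^3 - 4*w^2 + 3*w + 8
(2) = -1.22*h^3 - 2.0*h^2 - 5.08*h + 2.9
(3) = -2*b^4 + b^3 + 31*I*b^3 + 128*b^2 - 5*I*b^2 + 14*b - 36*I*b + 189
(4) = I*o^3 - 7*I*o^2 + o + 7*I*o + 15*I
(5) = 9*v^4 - 3*v^3 - 4*v^2 + v + 1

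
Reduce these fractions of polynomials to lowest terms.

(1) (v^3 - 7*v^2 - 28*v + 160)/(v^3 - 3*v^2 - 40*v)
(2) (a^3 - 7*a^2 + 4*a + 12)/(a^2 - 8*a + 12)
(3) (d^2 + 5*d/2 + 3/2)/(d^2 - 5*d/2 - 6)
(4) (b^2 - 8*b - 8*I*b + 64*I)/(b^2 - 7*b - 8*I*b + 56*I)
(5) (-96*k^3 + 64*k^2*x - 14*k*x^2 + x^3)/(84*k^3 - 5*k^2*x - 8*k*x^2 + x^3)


(1) = (v - 4)/v
(2) = a + 1
(3) = (d + 1)/(d - 4)
(4) = (b - 8)/(b - 7)
(5) = (24*k^2 - 10*k*x + x^2)/(-21*k^2 - 4*k*x + x^2)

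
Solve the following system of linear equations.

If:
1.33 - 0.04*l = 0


Then:
l = 33.25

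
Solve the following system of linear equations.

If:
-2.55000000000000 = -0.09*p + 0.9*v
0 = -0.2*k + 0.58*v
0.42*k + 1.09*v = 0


Then:
k = 0.00
p = 28.33
v = 0.00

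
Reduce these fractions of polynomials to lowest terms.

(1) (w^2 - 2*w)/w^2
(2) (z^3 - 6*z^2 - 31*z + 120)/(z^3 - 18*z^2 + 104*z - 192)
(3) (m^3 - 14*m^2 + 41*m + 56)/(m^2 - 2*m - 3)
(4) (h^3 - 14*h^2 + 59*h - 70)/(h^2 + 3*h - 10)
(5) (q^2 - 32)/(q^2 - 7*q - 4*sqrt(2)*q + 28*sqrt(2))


(1) = (w - 2)/w
(2) = (z^2 + 2*z - 15)/(z^2 - 10*z + 24)
(3) = (m^2 - 15*m + 56)/(m - 3)
(4) = (h^2 - 12*h + 35)/(h + 5)
(5) = (q + 4*sqrt(2))/(q - 7)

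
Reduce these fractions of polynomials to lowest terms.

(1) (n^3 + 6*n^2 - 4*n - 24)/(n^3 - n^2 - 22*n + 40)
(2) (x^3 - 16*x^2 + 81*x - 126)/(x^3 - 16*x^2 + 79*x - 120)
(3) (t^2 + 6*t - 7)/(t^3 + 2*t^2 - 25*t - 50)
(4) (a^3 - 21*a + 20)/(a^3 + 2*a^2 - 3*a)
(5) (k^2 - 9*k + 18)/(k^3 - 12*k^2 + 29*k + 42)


(1) = (n^2 + 8*n + 12)/(n^2 + n - 20)
(2) = (x^2 - 13*x + 42)/(x^2 - 13*x + 40)
(3) = (t^2 + 6*t - 7)/(t^3 + 2*t^2 - 25*t - 50)
(4) = (a^2 + a - 20)/(a^2 + 3*a)
(5) = (k - 3)/(k^2 - 6*k - 7)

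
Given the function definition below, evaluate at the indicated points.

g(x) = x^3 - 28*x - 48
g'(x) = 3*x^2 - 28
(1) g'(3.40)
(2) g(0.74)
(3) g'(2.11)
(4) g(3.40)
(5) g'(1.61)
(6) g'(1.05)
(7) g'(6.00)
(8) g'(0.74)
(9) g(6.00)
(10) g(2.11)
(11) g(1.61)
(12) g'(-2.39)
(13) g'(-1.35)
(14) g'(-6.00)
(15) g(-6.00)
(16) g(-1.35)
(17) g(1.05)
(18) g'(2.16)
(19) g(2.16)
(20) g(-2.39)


(1) = 6.68
(2) = -68.31
(3) = -14.64
(4) = -103.90
(5) = -20.22
(6) = -24.69
(7) = 80.00
(8) = -26.36
(9) = 0.00
(10) = -97.69
(11) = -88.91
(12) = -10.86
(13) = -22.53
(14) = 80.00
(15) = -96.00
(16) = -12.66
(17) = -76.24
(18) = -14.00
(19) = -98.40
(20) = 5.27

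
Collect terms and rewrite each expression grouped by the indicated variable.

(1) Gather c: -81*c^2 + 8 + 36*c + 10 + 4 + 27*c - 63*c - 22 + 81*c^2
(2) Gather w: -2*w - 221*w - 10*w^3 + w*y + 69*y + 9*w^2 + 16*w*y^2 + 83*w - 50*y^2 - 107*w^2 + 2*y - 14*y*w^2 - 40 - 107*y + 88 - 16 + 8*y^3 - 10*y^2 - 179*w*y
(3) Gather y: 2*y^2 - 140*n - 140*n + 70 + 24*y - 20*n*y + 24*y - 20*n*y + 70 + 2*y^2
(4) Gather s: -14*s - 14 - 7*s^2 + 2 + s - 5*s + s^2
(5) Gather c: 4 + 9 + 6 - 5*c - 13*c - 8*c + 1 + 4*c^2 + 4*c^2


(1) = 0
(2) = -10*w^3 + w^2*(-14*y - 98) + w*(16*y^2 - 178*y - 140) + 8*y^3 - 60*y^2 - 36*y + 32
(3) = -280*n + 4*y^2 + y*(48 - 40*n) + 140
(4) = -6*s^2 - 18*s - 12
(5) = 8*c^2 - 26*c + 20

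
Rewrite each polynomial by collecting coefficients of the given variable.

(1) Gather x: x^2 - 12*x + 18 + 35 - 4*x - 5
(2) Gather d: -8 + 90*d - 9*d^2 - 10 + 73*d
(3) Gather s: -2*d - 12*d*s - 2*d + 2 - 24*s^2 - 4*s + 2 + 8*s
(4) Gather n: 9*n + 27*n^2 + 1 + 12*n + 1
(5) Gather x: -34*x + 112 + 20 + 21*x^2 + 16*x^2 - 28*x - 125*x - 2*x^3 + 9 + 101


(1) = x^2 - 16*x + 48
(2) = -9*d^2 + 163*d - 18
(3) = -4*d - 24*s^2 + s*(4 - 12*d) + 4
(4) = 27*n^2 + 21*n + 2
(5) = -2*x^3 + 37*x^2 - 187*x + 242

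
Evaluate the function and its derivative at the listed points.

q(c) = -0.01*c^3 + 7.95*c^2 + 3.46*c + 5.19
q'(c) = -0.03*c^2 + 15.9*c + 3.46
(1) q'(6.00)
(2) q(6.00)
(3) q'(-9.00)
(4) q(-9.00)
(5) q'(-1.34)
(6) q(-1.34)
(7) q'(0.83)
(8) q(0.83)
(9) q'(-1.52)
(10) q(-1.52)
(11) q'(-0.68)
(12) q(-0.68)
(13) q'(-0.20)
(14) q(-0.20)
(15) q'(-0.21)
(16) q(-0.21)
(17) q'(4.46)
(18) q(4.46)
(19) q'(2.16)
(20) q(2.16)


(1) = 97.78
(2) = 309.99
(3) = -142.07
(4) = 625.29
(5) = -17.90
(6) = 14.85
(7) = 16.64
(8) = 13.53
(9) = -20.78
(10) = 18.33
(11) = -7.37
(12) = 6.52
(13) = 0.28
(14) = 4.82
(15) = 0.12
(16) = 4.81
(17) = 73.78
(18) = 177.87
(19) = 37.66
(20) = 49.65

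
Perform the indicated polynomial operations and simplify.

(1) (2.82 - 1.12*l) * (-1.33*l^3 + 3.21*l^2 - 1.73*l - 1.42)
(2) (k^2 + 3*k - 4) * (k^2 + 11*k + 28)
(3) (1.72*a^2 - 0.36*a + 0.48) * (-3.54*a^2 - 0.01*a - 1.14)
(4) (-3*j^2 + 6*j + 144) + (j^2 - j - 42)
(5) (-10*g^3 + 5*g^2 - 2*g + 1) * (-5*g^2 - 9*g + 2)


(1) = 1.4896*l^4 - 7.3458*l^3 + 10.9898*l^2 - 3.2882*l - 4.0044
(2) = k^4 + 14*k^3 + 57*k^2 + 40*k - 112
(3) = -6.0888*a^4 + 1.2572*a^3 - 3.6564*a^2 + 0.4056*a - 0.5472
(4) = -2*j^2 + 5*j + 102
(5) = 50*g^5 + 65*g^4 - 55*g^3 + 23*g^2 - 13*g + 2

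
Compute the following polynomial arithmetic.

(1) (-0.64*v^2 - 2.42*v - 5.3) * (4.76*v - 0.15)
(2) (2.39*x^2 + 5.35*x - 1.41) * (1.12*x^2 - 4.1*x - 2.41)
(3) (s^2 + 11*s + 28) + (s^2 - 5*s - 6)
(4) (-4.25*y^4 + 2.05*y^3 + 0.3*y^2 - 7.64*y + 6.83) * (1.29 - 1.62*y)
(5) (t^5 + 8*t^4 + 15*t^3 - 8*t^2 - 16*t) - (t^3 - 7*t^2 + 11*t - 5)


(1) = -3.0464*v^3 - 11.4232*v^2 - 24.865*v + 0.795
(2) = 2.6768*x^4 - 3.807*x^3 - 29.2741*x^2 - 7.1125*x + 3.3981
(3) = 2*s^2 + 6*s + 22
(4) = 6.885*y^5 - 8.8035*y^4 + 2.1585*y^3 + 12.7638*y^2 - 20.9202*y + 8.8107
(5) = t^5 + 8*t^4 + 14*t^3 - t^2 - 27*t + 5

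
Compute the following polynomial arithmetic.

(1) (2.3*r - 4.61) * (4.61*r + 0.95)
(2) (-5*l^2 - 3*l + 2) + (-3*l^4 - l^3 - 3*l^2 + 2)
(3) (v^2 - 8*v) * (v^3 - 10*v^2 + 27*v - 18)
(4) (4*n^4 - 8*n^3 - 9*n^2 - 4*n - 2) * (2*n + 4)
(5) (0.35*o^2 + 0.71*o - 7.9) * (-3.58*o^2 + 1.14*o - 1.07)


(1) = 10.603*r^2 - 19.0671*r - 4.3795
(2) = -3*l^4 - l^3 - 8*l^2 - 3*l + 4
(3) = v^5 - 18*v^4 + 107*v^3 - 234*v^2 + 144*v
(4) = 8*n^5 - 50*n^3 - 44*n^2 - 20*n - 8
(5) = -1.253*o^4 - 2.1428*o^3 + 28.7169*o^2 - 9.7657*o + 8.453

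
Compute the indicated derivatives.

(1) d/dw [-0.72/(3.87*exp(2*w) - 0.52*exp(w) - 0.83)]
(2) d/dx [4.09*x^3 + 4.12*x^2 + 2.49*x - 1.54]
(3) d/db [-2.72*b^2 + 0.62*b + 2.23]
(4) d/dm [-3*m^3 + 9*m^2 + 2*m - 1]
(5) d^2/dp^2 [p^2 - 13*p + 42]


(1) = (5.5728*exp(w) - 0.3744)*exp(w)/(-3.87*exp(2*w) + 0.52*exp(w) + 0.83)^2
(2) = 12.27*x^2 + 8.24*x + 2.49
(3) = 0.62 - 5.44*b
(4) = -9*m^2 + 18*m + 2
(5) = 2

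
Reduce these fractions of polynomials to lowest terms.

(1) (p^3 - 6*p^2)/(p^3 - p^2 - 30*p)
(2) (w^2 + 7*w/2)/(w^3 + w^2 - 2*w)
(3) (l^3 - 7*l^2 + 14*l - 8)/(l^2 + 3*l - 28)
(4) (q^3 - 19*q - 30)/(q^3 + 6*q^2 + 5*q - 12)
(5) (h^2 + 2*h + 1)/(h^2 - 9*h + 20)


(1) = p/(p + 5)
(2) = (2*w + 7)/(2*w^2 + 2*w - 4)
(3) = (l^2 - 3*l + 2)/(l + 7)
(4) = (q^2 - 3*q - 10)/(q^2 + 3*q - 4)
(5) = (h^2 + 2*h + 1)/(h^2 - 9*h + 20)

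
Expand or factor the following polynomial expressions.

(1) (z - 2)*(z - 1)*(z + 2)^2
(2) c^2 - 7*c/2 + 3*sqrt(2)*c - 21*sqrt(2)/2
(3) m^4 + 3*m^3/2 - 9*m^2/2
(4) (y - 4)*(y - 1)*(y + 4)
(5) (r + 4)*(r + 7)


(1) = z^4 + z^3 - 6*z^2 - 4*z + 8
(2) = (c - 7/2)*(c + 3*sqrt(2))
(3) = m^2*(m - 3/2)*(m + 3)
(4) = y^3 - y^2 - 16*y + 16
(5) = r^2 + 11*r + 28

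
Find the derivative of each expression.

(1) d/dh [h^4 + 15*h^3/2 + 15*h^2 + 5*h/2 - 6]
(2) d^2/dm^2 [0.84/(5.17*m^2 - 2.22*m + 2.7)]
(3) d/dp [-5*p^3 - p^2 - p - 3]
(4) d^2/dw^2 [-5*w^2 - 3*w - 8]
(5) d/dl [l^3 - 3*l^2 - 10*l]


(1) = 4*h^3 + 45*h^2/2 + 30*h + 5/2
(2) = (-44.904552*m^2 + 19.282032*m + 0.84*(10.34*m - 2.22)*(20.68*m - 4.44) - 23.45112)/(5.17*m^2 - 2.22*m + 2.7)^3
(3) = -15*p^2 - 2*p - 1
(4) = -10
(5) = 3*l^2 - 6*l - 10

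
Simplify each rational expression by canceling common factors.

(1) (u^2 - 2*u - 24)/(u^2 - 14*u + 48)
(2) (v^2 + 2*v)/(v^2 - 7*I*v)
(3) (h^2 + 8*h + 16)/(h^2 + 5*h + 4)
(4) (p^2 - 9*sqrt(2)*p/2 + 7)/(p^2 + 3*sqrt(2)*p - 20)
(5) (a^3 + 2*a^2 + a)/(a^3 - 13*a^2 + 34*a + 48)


(1) = (u + 4)/(u - 8)
(2) = (v + 2)/(v - 7*I)
(3) = (h + 4)/(h + 1)
(4) = (2*p^2 - 9*sqrt(2)*p + 14)/(2*p^2 + 6*sqrt(2)*p - 40)
(5) = (a^2 + a)/(a^2 - 14*a + 48)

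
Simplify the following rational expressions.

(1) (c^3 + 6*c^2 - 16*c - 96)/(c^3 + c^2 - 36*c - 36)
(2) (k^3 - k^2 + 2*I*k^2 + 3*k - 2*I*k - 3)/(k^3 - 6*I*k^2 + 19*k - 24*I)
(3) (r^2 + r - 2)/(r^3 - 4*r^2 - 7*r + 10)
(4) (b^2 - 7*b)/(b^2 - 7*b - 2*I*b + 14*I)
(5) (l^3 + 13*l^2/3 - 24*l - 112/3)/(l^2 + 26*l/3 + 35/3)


(1) = (c^2 - 16)/(c^2 - 5*c - 6)
(2) = (k - 1)/(k - 8*I)
(3) = 1/(r - 5)
(4) = b/(b - 2*I)
(5) = (3*l^2 - 8*l - 16)/(3*l + 5)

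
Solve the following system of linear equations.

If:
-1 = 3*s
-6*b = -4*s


Then:
b = -2/9
s = -1/3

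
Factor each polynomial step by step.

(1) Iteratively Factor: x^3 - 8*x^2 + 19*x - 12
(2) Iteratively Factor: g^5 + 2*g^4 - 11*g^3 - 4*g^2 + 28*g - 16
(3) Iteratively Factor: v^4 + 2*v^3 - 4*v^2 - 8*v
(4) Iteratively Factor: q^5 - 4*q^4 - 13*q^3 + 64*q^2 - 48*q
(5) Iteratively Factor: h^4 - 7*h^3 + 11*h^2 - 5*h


(1) = (x - 4)*(x^2 - 4*x + 3) = (x - 4)*(x - 3)*(x - 1)
(2) = (g - 1)*(g^4 + 3*g^3 - 8*g^2 - 12*g + 16) = (g - 1)^2*(g^3 + 4*g^2 - 4*g - 16) = (g - 1)^2*(g + 4)*(g^2 - 4) = (g - 1)^2*(g + 2)*(g + 4)*(g - 2)
(3) = (v + 2)*(v^3 - 4*v) = v*(v + 2)*(v^2 - 4) = v*(v - 2)*(v + 2)*(v + 2)
(4) = (q)*(q^4 - 4*q^3 - 13*q^2 + 64*q - 48) = q*(q + 4)*(q^3 - 8*q^2 + 19*q - 12) = q*(q - 1)*(q + 4)*(q^2 - 7*q + 12) = q*(q - 3)*(q - 1)*(q + 4)*(q - 4)
(5) = (h - 1)*(h^3 - 6*h^2 + 5*h) = (h - 1)^2*(h^2 - 5*h) = (h - 5)*(h - 1)^2*(h)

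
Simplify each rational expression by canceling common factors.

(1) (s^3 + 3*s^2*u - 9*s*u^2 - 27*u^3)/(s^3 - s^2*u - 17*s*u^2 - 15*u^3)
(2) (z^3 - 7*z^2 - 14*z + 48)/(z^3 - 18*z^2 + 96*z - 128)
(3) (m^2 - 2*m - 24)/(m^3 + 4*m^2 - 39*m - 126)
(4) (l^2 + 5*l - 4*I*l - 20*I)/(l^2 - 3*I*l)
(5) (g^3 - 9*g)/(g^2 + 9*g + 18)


(1) = (s^2 - 9*u^2)/(s^2 - 4*s*u - 5*u^2)
(2) = (z + 3)/(z - 8)
(3) = (m + 4)/(m^2 + 10*m + 21)
(4) = (l^2 + l*(5 - 4*I) - 20*I)/(l^2 - 3*I*l)
(5) = (g^2 - 3*g)/(g + 6)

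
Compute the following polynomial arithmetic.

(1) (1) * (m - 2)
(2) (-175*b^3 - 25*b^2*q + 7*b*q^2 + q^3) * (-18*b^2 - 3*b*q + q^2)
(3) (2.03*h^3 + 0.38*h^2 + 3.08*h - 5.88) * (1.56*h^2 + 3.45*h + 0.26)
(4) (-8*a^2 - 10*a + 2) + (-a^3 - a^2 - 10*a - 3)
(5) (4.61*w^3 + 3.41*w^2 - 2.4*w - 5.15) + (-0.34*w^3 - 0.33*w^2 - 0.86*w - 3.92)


(1) = m - 2
(2) = 3150*b^5 + 975*b^4*q - 226*b^3*q^2 - 64*b^2*q^3 + 4*b*q^4 + q^5
(3) = 3.1668*h^5 + 7.5963*h^4 + 6.6436*h^3 + 1.552*h^2 - 19.4852*h - 1.5288
(4) = -a^3 - 9*a^2 - 20*a - 1
(5) = 4.27*w^3 + 3.08*w^2 - 3.26*w - 9.07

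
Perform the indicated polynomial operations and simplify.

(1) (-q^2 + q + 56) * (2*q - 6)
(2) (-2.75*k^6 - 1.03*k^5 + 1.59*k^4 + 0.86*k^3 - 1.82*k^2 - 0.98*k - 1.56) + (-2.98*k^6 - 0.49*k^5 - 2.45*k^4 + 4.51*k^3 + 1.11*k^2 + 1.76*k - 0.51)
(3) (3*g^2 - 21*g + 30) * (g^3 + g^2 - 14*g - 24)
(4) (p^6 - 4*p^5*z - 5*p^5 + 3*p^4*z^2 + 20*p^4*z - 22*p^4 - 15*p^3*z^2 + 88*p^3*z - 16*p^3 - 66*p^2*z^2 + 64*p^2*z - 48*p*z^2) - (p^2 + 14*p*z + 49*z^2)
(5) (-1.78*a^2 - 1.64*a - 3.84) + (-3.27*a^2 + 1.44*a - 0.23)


(1) = -2*q^3 + 8*q^2 + 106*q - 336
(2) = -5.73*k^6 - 1.52*k^5 - 0.86*k^4 + 5.37*k^3 - 0.71*k^2 + 0.78*k - 2.07
(3) = 3*g^5 - 18*g^4 - 33*g^3 + 252*g^2 + 84*g - 720
(4) = p^6 - 4*p^5*z - 5*p^5 + 3*p^4*z^2 + 20*p^4*z - 22*p^4 - 15*p^3*z^2 + 88*p^3*z - 16*p^3 - 66*p^2*z^2 + 64*p^2*z - p^2 - 48*p*z^2 - 14*p*z - 49*z^2
(5) = -5.05*a^2 - 0.2*a - 4.07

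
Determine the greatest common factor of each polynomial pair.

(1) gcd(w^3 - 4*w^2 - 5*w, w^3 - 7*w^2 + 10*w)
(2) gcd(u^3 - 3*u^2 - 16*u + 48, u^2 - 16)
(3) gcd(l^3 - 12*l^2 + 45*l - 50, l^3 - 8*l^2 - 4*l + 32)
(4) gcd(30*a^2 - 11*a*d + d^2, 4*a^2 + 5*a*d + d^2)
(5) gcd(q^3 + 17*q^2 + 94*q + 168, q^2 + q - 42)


(1) = gcd(w*(w - 5)*(w + 1), w*(w - 5)*(w - 2)) = w^2 - 5*w
(2) = u^2 - 16
(3) = l - 2
(4) = 1
(5) = q + 7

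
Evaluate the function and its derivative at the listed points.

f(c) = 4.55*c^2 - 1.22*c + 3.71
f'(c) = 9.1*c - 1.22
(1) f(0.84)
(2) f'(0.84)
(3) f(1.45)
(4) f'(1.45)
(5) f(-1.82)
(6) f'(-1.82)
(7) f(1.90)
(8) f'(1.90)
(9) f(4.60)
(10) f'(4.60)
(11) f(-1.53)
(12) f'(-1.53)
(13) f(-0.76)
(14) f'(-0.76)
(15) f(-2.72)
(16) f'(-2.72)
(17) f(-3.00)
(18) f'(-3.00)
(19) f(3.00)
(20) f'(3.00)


(1) = 5.90
(2) = 6.42
(3) = 11.51
(4) = 11.97
(5) = 21.00
(6) = -17.78
(7) = 17.82
(8) = 16.07
(9) = 94.38
(10) = 40.64
(11) = 16.23
(12) = -15.14
(13) = 7.27
(14) = -8.14
(15) = 40.69
(16) = -25.97
(17) = 48.32
(18) = -28.52
(19) = 41.00
(20) = 26.08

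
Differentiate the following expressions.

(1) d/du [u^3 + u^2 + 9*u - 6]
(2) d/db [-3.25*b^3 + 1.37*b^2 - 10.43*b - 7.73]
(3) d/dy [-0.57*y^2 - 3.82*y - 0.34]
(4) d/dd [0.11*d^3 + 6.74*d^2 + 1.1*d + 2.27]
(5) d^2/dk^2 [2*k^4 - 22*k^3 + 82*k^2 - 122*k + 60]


(1) = 3*u^2 + 2*u + 9
(2) = -9.75*b^2 + 2.74*b - 10.43
(3) = -1.14*y - 3.82
(4) = 0.33*d^2 + 13.48*d + 1.1
(5) = 24*k^2 - 132*k + 164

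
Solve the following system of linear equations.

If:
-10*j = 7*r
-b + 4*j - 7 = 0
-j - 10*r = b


Then:
b = -651/65
j = -49/65
r = 14/13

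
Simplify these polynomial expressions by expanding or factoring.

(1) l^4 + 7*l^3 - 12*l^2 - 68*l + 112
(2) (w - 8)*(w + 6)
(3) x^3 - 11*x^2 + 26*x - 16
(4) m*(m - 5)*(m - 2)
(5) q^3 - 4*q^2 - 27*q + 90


(1) = (l - 2)^2*(l + 4)*(l + 7)
(2) = w^2 - 2*w - 48
(3) = (x - 8)*(x - 2)*(x - 1)
(4) = m^3 - 7*m^2 + 10*m
(5) = (q - 6)*(q - 3)*(q + 5)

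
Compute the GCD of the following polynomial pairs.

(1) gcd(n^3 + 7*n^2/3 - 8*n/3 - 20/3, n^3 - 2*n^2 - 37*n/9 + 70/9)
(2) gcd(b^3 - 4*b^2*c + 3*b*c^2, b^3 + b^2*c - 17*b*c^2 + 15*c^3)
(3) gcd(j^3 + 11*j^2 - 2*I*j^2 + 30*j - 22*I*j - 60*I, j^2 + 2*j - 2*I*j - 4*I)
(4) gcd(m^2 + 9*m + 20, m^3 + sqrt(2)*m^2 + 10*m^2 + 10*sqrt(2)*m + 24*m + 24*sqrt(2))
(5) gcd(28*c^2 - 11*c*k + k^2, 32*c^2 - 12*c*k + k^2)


(1) = n^2 + n/3 - 10/3
(2) = gcd(b*(b - 3*c)*(b - c), (b - 3*c)*(b - c)*(b + 5*c)) = b^2 - 4*b*c + 3*c^2
(3) = gcd((j + 5)*(j + 6)*(j - 2*I), (j + 2)*(j - 2*I)) = j - 2*I
(4) = gcd((m + 4)*(m + 5), (m + 4)*(m + 6)*(m + sqrt(2))) = m + 4
(5) = 4*c - k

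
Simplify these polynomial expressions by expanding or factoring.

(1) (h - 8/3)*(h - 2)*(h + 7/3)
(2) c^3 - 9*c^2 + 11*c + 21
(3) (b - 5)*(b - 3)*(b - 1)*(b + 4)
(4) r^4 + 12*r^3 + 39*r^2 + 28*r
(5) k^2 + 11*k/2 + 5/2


(1) = h^3 - 7*h^2/3 - 50*h/9 + 112/9
(2) = (c - 7)*(c - 3)*(c + 1)
(3) = b^4 - 5*b^3 - 13*b^2 + 77*b - 60
(4) = r*(r + 1)*(r + 4)*(r + 7)
(5) = (k + 1/2)*(k + 5)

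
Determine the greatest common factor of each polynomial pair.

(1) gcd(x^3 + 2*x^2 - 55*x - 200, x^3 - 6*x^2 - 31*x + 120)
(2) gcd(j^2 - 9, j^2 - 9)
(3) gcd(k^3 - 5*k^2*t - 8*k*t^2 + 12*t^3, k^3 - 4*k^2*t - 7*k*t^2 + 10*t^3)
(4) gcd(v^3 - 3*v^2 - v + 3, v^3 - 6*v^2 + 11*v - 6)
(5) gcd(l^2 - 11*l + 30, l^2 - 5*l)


(1) = x^2 - 3*x - 40
(2) = j^2 - 9
(3) = -k^2 - k*t + 2*t^2
(4) = v^2 - 4*v + 3
(5) = l - 5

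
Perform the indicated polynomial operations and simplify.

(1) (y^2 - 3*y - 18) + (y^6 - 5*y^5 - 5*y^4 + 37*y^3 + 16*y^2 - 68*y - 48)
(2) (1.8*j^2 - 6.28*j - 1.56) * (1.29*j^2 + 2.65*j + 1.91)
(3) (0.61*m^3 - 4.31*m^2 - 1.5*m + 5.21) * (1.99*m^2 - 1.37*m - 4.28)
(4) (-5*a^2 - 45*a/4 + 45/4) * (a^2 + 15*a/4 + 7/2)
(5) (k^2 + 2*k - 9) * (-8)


(1) = y^6 - 5*y^5 - 5*y^4 + 37*y^3 + 17*y^2 - 71*y - 66
(2) = 2.322*j^4 - 3.3312*j^3 - 15.2164*j^2 - 16.1288*j - 2.9796
(3) = 1.2139*m^5 - 9.4126*m^4 + 0.3089*m^3 + 30.8697*m^2 - 0.7177*m - 22.2988
(4) = -5*a^4 - 30*a^3 - 775*a^2/16 + 45*a/16 + 315/8
(5) = -8*k^2 - 16*k + 72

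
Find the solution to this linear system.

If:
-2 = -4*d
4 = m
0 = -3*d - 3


Then:
No Solution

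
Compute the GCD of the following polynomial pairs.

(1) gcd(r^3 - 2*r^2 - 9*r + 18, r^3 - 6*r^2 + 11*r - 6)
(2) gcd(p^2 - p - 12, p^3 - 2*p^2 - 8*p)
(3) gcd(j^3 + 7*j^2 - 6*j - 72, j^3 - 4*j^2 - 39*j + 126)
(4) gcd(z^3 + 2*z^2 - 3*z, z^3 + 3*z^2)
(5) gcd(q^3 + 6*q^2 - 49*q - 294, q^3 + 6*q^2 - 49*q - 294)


(1) = gcd((r - 3)*(r - 2)*(r + 3), (r - 3)*(r - 2)*(r - 1)) = r^2 - 5*r + 6
(2) = gcd((p - 4)*(p + 3), p*(p - 4)*(p + 2)) = p - 4
(3) = gcd((j - 3)*(j + 4)*(j + 6), (j - 7)*(j - 3)*(j + 6)) = j^2 + 3*j - 18
(4) = gcd(z*(z - 1)*(z + 3), z^2*(z + 3)) = z^2 + 3*z
(5) = gcd((q - 7)*(q + 6)*(q + 7), (q - 7)*(q + 6)*(q + 7)) = q^3 + 6*q^2 - 49*q - 294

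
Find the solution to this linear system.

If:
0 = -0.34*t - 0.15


Then:
t = -0.44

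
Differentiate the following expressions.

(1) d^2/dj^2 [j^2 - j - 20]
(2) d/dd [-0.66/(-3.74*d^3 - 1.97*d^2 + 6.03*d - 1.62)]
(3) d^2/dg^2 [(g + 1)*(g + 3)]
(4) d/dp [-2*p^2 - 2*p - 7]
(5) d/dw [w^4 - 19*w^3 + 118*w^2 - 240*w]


(1) = 2
(2) = (-7.4052*d^2 - 2.6004*d + 3.9798)/(3.74*d^3 + 1.97*d^2 - 6.03*d + 1.62)^2
(3) = 2
(4) = -4*p - 2
(5) = 4*w^3 - 57*w^2 + 236*w - 240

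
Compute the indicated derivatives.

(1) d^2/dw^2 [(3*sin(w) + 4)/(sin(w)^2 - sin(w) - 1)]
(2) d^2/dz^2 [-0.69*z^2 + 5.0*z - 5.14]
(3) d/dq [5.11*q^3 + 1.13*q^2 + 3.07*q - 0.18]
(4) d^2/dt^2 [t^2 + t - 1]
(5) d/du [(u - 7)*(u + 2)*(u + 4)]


(1) = (-3*sin(w)^5 - 19*sin(w)^4 + 7*sin(w)^2 - 5*sin(w) + 10)/(sin(w)^2 - sin(w) - 1)^3
(2) = -1.38000000000000
(3) = 15.33*q^2 + 2.26*q + 3.07
(4) = 2
(5) = 3*u^2 - 2*u - 34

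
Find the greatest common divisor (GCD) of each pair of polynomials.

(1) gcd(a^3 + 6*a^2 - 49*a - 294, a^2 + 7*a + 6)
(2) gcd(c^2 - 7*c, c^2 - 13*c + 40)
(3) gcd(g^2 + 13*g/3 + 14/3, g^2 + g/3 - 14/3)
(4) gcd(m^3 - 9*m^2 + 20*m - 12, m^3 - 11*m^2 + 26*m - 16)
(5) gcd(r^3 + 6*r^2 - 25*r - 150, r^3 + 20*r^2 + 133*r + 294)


(1) = a + 6
(2) = 1
(3) = g + 7/3
(4) = gcd((m - 6)*(m - 2)*(m - 1), (m - 8)*(m - 2)*(m - 1)) = m^2 - 3*m + 2
(5) = r + 6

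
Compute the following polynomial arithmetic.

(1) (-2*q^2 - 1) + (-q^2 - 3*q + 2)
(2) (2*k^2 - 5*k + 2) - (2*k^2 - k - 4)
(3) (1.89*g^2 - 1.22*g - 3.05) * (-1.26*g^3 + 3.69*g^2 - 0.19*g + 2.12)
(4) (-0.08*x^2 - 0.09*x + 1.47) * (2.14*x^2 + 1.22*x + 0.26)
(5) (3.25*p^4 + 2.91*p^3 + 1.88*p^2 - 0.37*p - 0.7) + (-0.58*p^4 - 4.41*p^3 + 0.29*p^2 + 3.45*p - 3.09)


(1) = -3*q^2 - 3*q + 1
(2) = 6 - 4*k
(3) = -2.3814*g^5 + 8.5113*g^4 - 1.0179*g^3 - 7.0159*g^2 - 2.0069*g - 6.466
(4) = -0.1712*x^4 - 0.2902*x^3 + 3.0152*x^2 + 1.77*x + 0.3822
(5) = 2.67*p^4 - 1.5*p^3 + 2.17*p^2 + 3.08*p - 3.79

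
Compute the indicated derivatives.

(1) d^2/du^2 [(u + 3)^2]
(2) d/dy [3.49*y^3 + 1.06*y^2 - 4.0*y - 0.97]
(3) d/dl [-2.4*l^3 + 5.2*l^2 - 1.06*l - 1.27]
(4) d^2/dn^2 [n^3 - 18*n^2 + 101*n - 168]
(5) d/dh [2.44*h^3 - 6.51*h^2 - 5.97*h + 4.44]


(1) = 2
(2) = 10.47*y^2 + 2.12*y - 4.0
(3) = -7.2*l^2 + 10.4*l - 1.06
(4) = 6*n - 36
(5) = 7.32*h^2 - 13.02*h - 5.97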